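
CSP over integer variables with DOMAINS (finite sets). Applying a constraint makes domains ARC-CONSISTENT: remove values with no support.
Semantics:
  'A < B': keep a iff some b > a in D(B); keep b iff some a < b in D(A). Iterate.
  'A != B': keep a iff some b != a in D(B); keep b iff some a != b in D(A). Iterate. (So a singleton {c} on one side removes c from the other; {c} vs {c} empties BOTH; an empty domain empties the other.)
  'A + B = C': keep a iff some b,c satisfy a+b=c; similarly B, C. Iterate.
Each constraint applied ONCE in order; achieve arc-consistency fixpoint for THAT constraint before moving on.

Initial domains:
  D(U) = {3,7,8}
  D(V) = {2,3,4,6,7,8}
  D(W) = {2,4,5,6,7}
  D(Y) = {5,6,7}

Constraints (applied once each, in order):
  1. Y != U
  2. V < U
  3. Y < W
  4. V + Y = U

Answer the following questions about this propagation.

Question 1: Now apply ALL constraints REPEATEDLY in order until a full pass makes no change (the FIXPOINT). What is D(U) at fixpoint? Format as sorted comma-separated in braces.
Answer: {7,8}

Derivation:
pass 0 (initial): D(U)={3,7,8}
pass 1: U {3,7,8}->{7,8}; V {2,3,4,6,7,8}->{2,3}; W {2,4,5,6,7}->{6,7}; Y {5,6,7}->{5,6}
pass 2: no change
Fixpoint after 2 passes: D(U) = {7,8}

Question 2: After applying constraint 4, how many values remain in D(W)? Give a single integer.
Constraint 1 (Y != U) on D(Y)={5,6,7} D(U)={3,7,8}: no change
Constraint 2 (V < U) on D(V)={2,3,4,6,7,8} D(U)={3,7,8}: V {2,3,4,6,7,8}->{2,3,4,6,7}
Constraint 3 (Y < W) on D(Y)={5,6,7} D(W)={2,4,5,6,7}: Y {5,6,7}->{5,6}; W {2,4,5,6,7}->{6,7}
Constraint 4 (V + Y = U) on D(V)={2,3,4,6,7} D(Y)={5,6} D(U)={3,7,8}: V {2,3,4,6,7}->{2,3}; U {3,7,8}->{7,8}
So after constraint 4: D(W)={6,7}, size = 2

Answer: 2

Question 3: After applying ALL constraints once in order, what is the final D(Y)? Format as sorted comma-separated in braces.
Answer: {5,6}

Derivation:
Constraint 1 (Y != U) on D(Y)={5,6,7} D(U)={3,7,8}: no change
Constraint 2 (V < U) on D(V)={2,3,4,6,7,8} D(U)={3,7,8}: V {2,3,4,6,7,8}->{2,3,4,6,7}
Constraint 3 (Y < W) on D(Y)={5,6,7} D(W)={2,4,5,6,7}: Y {5,6,7}->{5,6}; W {2,4,5,6,7}->{6,7}
Constraint 4 (V + Y = U) on D(V)={2,3,4,6,7} D(Y)={5,6} D(U)={3,7,8}: V {2,3,4,6,7}->{2,3}; U {3,7,8}->{7,8}
So after all 4 constraints: D(Y) = {5,6}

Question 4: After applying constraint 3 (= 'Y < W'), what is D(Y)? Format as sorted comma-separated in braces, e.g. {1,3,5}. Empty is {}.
Constraint 1 (Y != U) on D(Y)={5,6,7} D(U)={3,7,8}: no change
Constraint 2 (V < U) on D(V)={2,3,4,6,7,8} D(U)={3,7,8}: V {2,3,4,6,7,8}->{2,3,4,6,7}
Constraint 3 (Y < W) on D(Y)={5,6,7} D(W)={2,4,5,6,7}: Y {5,6,7}->{5,6}; W {2,4,5,6,7}->{6,7}
So after constraint 3: D(Y) = {5,6}

Answer: {5,6}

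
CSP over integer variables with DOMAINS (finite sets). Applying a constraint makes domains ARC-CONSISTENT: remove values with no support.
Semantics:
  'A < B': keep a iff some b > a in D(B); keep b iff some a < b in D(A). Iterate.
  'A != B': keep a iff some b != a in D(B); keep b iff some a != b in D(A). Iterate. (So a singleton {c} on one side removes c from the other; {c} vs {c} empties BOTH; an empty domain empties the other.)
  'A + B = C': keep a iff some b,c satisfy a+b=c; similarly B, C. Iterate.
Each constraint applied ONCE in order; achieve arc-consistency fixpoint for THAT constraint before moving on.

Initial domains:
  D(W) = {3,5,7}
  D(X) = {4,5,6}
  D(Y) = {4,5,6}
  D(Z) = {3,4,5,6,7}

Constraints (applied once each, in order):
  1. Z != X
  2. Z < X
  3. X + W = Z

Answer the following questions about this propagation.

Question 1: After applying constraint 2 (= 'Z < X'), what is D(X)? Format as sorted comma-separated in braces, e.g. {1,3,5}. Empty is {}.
Constraint 1 (Z != X) on D(Z)={3,4,5,6,7} D(X)={4,5,6}: no change
Constraint 2 (Z < X) on D(Z)={3,4,5,6,7} D(X)={4,5,6}: Z {3,4,5,6,7}->{3,4,5}
So after constraint 2: D(X) = {4,5,6}

Answer: {4,5,6}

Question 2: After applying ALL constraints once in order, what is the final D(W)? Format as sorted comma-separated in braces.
Answer: {}

Derivation:
Constraint 1 (Z != X) on D(Z)={3,4,5,6,7} D(X)={4,5,6}: no change
Constraint 2 (Z < X) on D(Z)={3,4,5,6,7} D(X)={4,5,6}: Z {3,4,5,6,7}->{3,4,5}
Constraint 3 (X + W = Z) on D(X)={4,5,6} D(W)={3,5,7} D(Z)={3,4,5}: X {4,5,6}->{}; W {3,5,7}->{}; Z {3,4,5}->{}
So after all 3 constraints: D(W) = {}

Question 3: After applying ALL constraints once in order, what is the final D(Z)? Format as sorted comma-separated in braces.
Answer: {}

Derivation:
Constraint 1 (Z != X) on D(Z)={3,4,5,6,7} D(X)={4,5,6}: no change
Constraint 2 (Z < X) on D(Z)={3,4,5,6,7} D(X)={4,5,6}: Z {3,4,5,6,7}->{3,4,5}
Constraint 3 (X + W = Z) on D(X)={4,5,6} D(W)={3,5,7} D(Z)={3,4,5}: X {4,5,6}->{}; W {3,5,7}->{}; Z {3,4,5}->{}
So after all 3 constraints: D(Z) = {}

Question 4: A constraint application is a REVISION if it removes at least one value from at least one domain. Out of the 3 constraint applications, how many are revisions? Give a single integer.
Constraint 1 (Z != X) on D(Z)={3,4,5,6,7} D(X)={4,5,6}: no change => not a revision
Constraint 2 (Z < X) on D(Z)={3,4,5,6,7} D(X)={4,5,6}: Z {3,4,5,6,7}->{3,4,5} => REVISION
Constraint 3 (X + W = Z) on D(X)={4,5,6} D(W)={3,5,7} D(Z)={3,4,5}: X {4,5,6}->{}; W {3,5,7}->{}; Z {3,4,5}->{} => REVISION
Total revisions = 2

Answer: 2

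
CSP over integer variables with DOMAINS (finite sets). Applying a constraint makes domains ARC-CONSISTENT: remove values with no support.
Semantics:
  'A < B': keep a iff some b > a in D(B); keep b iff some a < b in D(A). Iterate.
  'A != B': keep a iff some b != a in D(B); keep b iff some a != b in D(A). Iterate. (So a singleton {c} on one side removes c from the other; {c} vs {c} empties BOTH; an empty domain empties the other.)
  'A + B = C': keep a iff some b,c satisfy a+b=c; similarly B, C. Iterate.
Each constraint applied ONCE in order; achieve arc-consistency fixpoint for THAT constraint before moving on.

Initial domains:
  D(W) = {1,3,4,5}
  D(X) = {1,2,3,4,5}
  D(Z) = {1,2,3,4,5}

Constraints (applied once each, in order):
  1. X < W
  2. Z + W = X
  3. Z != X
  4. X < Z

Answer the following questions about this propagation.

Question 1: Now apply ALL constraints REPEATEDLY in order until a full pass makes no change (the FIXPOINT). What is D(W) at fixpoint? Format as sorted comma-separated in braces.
Answer: {}

Derivation:
pass 0 (initial): D(W)={1,3,4,5}
pass 1: W {1,3,4,5}->{3}; X {1,2,3,4,5}->{}; Z {1,2,3,4,5}->{}
pass 2: W {3}->{}
pass 3: no change
Fixpoint after 3 passes: D(W) = {}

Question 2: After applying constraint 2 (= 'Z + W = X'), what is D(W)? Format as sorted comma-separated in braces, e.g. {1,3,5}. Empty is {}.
Answer: {3}

Derivation:
Constraint 1 (X < W) on D(X)={1,2,3,4,5} D(W)={1,3,4,5}: X {1,2,3,4,5}->{1,2,3,4}; W {1,3,4,5}->{3,4,5}
Constraint 2 (Z + W = X) on D(Z)={1,2,3,4,5} D(W)={3,4,5} D(X)={1,2,3,4}: Z {1,2,3,4,5}->{1}; W {3,4,5}->{3}; X {1,2,3,4}->{4}
So after constraint 2: D(W) = {3}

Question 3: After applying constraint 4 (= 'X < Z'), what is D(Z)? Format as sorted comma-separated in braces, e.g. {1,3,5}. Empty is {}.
Answer: {}

Derivation:
Constraint 1 (X < W) on D(X)={1,2,3,4,5} D(W)={1,3,4,5}: X {1,2,3,4,5}->{1,2,3,4}; W {1,3,4,5}->{3,4,5}
Constraint 2 (Z + W = X) on D(Z)={1,2,3,4,5} D(W)={3,4,5} D(X)={1,2,3,4}: Z {1,2,3,4,5}->{1}; W {3,4,5}->{3}; X {1,2,3,4}->{4}
Constraint 3 (Z != X) on D(Z)={1} D(X)={4}: no change
Constraint 4 (X < Z) on D(X)={4} D(Z)={1}: X {4}->{}; Z {1}->{}
So after constraint 4: D(Z) = {}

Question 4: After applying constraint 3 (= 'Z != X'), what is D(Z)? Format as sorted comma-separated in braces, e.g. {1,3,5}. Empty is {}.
Constraint 1 (X < W) on D(X)={1,2,3,4,5} D(W)={1,3,4,5}: X {1,2,3,4,5}->{1,2,3,4}; W {1,3,4,5}->{3,4,5}
Constraint 2 (Z + W = X) on D(Z)={1,2,3,4,5} D(W)={3,4,5} D(X)={1,2,3,4}: Z {1,2,3,4,5}->{1}; W {3,4,5}->{3}; X {1,2,3,4}->{4}
Constraint 3 (Z != X) on D(Z)={1} D(X)={4}: no change
So after constraint 3: D(Z) = {1}

Answer: {1}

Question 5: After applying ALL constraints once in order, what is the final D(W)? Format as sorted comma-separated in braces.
Constraint 1 (X < W) on D(X)={1,2,3,4,5} D(W)={1,3,4,5}: X {1,2,3,4,5}->{1,2,3,4}; W {1,3,4,5}->{3,4,5}
Constraint 2 (Z + W = X) on D(Z)={1,2,3,4,5} D(W)={3,4,5} D(X)={1,2,3,4}: Z {1,2,3,4,5}->{1}; W {3,4,5}->{3}; X {1,2,3,4}->{4}
Constraint 3 (Z != X) on D(Z)={1} D(X)={4}: no change
Constraint 4 (X < Z) on D(X)={4} D(Z)={1}: X {4}->{}; Z {1}->{}
So after all 4 constraints: D(W) = {3}

Answer: {3}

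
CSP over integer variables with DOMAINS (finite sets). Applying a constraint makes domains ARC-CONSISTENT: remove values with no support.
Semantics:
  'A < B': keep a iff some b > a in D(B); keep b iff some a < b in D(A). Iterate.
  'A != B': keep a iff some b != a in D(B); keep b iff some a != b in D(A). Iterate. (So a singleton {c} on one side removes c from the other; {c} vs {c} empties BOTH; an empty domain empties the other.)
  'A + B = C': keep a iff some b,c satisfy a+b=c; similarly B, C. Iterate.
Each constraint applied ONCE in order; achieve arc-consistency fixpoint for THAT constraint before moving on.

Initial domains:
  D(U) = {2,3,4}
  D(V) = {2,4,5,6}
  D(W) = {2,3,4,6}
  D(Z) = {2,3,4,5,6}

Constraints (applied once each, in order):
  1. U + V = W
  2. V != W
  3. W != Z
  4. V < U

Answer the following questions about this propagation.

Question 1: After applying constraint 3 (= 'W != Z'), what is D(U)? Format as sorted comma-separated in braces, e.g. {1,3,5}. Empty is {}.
Constraint 1 (U + V = W) on D(U)={2,3,4} D(V)={2,4,5,6} D(W)={2,3,4,6}: U {2,3,4}->{2,4}; V {2,4,5,6}->{2,4}; W {2,3,4,6}->{4,6}
Constraint 2 (V != W) on D(V)={2,4} D(W)={4,6}: no change
Constraint 3 (W != Z) on D(W)={4,6} D(Z)={2,3,4,5,6}: no change
So after constraint 3: D(U) = {2,4}

Answer: {2,4}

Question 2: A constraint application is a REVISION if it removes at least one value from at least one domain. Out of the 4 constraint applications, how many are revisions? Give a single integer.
Constraint 1 (U + V = W) on D(U)={2,3,4} D(V)={2,4,5,6} D(W)={2,3,4,6}: U {2,3,4}->{2,4}; V {2,4,5,6}->{2,4}; W {2,3,4,6}->{4,6} => REVISION
Constraint 2 (V != W) on D(V)={2,4} D(W)={4,6}: no change => not a revision
Constraint 3 (W != Z) on D(W)={4,6} D(Z)={2,3,4,5,6}: no change => not a revision
Constraint 4 (V < U) on D(V)={2,4} D(U)={2,4}: V {2,4}->{2}; U {2,4}->{4} => REVISION
Total revisions = 2

Answer: 2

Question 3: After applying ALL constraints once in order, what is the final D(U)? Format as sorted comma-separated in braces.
Answer: {4}

Derivation:
Constraint 1 (U + V = W) on D(U)={2,3,4} D(V)={2,4,5,6} D(W)={2,3,4,6}: U {2,3,4}->{2,4}; V {2,4,5,6}->{2,4}; W {2,3,4,6}->{4,6}
Constraint 2 (V != W) on D(V)={2,4} D(W)={4,6}: no change
Constraint 3 (W != Z) on D(W)={4,6} D(Z)={2,3,4,5,6}: no change
Constraint 4 (V < U) on D(V)={2,4} D(U)={2,4}: V {2,4}->{2}; U {2,4}->{4}
So after all 4 constraints: D(U) = {4}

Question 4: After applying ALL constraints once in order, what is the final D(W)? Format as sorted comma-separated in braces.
Answer: {4,6}

Derivation:
Constraint 1 (U + V = W) on D(U)={2,3,4} D(V)={2,4,5,6} D(W)={2,3,4,6}: U {2,3,4}->{2,4}; V {2,4,5,6}->{2,4}; W {2,3,4,6}->{4,6}
Constraint 2 (V != W) on D(V)={2,4} D(W)={4,6}: no change
Constraint 3 (W != Z) on D(W)={4,6} D(Z)={2,3,4,5,6}: no change
Constraint 4 (V < U) on D(V)={2,4} D(U)={2,4}: V {2,4}->{2}; U {2,4}->{4}
So after all 4 constraints: D(W) = {4,6}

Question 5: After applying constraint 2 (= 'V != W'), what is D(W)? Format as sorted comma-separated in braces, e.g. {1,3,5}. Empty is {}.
Constraint 1 (U + V = W) on D(U)={2,3,4} D(V)={2,4,5,6} D(W)={2,3,4,6}: U {2,3,4}->{2,4}; V {2,4,5,6}->{2,4}; W {2,3,4,6}->{4,6}
Constraint 2 (V != W) on D(V)={2,4} D(W)={4,6}: no change
So after constraint 2: D(W) = {4,6}

Answer: {4,6}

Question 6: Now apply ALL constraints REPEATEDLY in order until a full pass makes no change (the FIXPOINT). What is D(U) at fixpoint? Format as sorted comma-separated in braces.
Answer: {4}

Derivation:
pass 0 (initial): D(U)={2,3,4}
pass 1: U {2,3,4}->{4}; V {2,4,5,6}->{2}; W {2,3,4,6}->{4,6}
pass 2: W {4,6}->{6}; Z {2,3,4,5,6}->{2,3,4,5}
pass 3: no change
Fixpoint after 3 passes: D(U) = {4}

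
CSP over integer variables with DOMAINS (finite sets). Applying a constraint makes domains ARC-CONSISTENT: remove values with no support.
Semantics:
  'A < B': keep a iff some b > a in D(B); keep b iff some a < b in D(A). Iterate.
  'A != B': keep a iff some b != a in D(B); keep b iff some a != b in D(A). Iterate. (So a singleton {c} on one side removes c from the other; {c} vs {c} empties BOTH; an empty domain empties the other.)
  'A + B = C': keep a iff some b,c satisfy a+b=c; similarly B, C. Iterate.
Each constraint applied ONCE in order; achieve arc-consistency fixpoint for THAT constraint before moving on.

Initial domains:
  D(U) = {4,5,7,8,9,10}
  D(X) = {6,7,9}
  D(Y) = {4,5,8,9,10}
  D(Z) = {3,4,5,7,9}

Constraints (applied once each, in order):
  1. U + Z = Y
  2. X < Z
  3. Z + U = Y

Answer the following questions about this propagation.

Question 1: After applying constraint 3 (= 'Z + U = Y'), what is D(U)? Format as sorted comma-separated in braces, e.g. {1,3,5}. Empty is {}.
Answer: {}

Derivation:
Constraint 1 (U + Z = Y) on D(U)={4,5,7,8,9,10} D(Z)={3,4,5,7,9} D(Y)={4,5,8,9,10}: U {4,5,7,8,9,10}->{4,5,7}; Z {3,4,5,7,9}->{3,4,5}; Y {4,5,8,9,10}->{8,9,10}
Constraint 2 (X < Z) on D(X)={6,7,9} D(Z)={3,4,5}: X {6,7,9}->{}; Z {3,4,5}->{}
Constraint 3 (Z + U = Y) on D(Z)={} D(U)={4,5,7} D(Y)={8,9,10}: U {4,5,7}->{}; Y {8,9,10}->{}
So after constraint 3: D(U) = {}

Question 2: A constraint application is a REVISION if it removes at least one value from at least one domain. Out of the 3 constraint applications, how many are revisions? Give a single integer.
Constraint 1 (U + Z = Y) on D(U)={4,5,7,8,9,10} D(Z)={3,4,5,7,9} D(Y)={4,5,8,9,10}: U {4,5,7,8,9,10}->{4,5,7}; Z {3,4,5,7,9}->{3,4,5}; Y {4,5,8,9,10}->{8,9,10} => REVISION
Constraint 2 (X < Z) on D(X)={6,7,9} D(Z)={3,4,5}: X {6,7,9}->{}; Z {3,4,5}->{} => REVISION
Constraint 3 (Z + U = Y) on D(Z)={} D(U)={4,5,7} D(Y)={8,9,10}: U {4,5,7}->{}; Y {8,9,10}->{} => REVISION
Total revisions = 3

Answer: 3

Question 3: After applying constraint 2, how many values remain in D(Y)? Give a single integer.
Answer: 3

Derivation:
Constraint 1 (U + Z = Y) on D(U)={4,5,7,8,9,10} D(Z)={3,4,5,7,9} D(Y)={4,5,8,9,10}: U {4,5,7,8,9,10}->{4,5,7}; Z {3,4,5,7,9}->{3,4,5}; Y {4,5,8,9,10}->{8,9,10}
Constraint 2 (X < Z) on D(X)={6,7,9} D(Z)={3,4,5}: X {6,7,9}->{}; Z {3,4,5}->{}
So after constraint 2: D(Y)={8,9,10}, size = 3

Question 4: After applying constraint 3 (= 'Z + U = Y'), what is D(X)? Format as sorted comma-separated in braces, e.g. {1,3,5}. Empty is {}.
Constraint 1 (U + Z = Y) on D(U)={4,5,7,8,9,10} D(Z)={3,4,5,7,9} D(Y)={4,5,8,9,10}: U {4,5,7,8,9,10}->{4,5,7}; Z {3,4,5,7,9}->{3,4,5}; Y {4,5,8,9,10}->{8,9,10}
Constraint 2 (X < Z) on D(X)={6,7,9} D(Z)={3,4,5}: X {6,7,9}->{}; Z {3,4,5}->{}
Constraint 3 (Z + U = Y) on D(Z)={} D(U)={4,5,7} D(Y)={8,9,10}: U {4,5,7}->{}; Y {8,9,10}->{}
So after constraint 3: D(X) = {}

Answer: {}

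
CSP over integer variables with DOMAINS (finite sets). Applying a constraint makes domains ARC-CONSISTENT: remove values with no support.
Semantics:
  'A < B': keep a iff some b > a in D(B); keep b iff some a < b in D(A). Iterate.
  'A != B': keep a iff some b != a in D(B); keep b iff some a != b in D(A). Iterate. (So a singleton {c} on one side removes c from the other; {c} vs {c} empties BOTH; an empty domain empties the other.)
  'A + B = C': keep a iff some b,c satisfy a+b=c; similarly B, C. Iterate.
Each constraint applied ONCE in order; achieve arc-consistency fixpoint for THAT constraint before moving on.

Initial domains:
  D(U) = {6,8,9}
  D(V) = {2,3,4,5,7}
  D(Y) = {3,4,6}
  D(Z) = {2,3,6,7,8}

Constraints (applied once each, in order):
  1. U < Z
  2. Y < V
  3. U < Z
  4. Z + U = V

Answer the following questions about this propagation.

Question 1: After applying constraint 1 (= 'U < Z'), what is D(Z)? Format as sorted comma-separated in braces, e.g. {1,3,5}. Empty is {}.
Answer: {7,8}

Derivation:
Constraint 1 (U < Z) on D(U)={6,8,9} D(Z)={2,3,6,7,8}: U {6,8,9}->{6}; Z {2,3,6,7,8}->{7,8}
So after constraint 1: D(Z) = {7,8}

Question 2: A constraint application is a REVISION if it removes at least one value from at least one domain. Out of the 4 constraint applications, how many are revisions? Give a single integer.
Answer: 3

Derivation:
Constraint 1 (U < Z) on D(U)={6,8,9} D(Z)={2,3,6,7,8}: U {6,8,9}->{6}; Z {2,3,6,7,8}->{7,8} => REVISION
Constraint 2 (Y < V) on D(Y)={3,4,6} D(V)={2,3,4,5,7}: V {2,3,4,5,7}->{4,5,7} => REVISION
Constraint 3 (U < Z) on D(U)={6} D(Z)={7,8}: no change => not a revision
Constraint 4 (Z + U = V) on D(Z)={7,8} D(U)={6} D(V)={4,5,7}: Z {7,8}->{}; U {6}->{}; V {4,5,7}->{} => REVISION
Total revisions = 3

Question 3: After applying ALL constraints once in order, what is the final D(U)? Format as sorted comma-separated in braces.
Constraint 1 (U < Z) on D(U)={6,8,9} D(Z)={2,3,6,7,8}: U {6,8,9}->{6}; Z {2,3,6,7,8}->{7,8}
Constraint 2 (Y < V) on D(Y)={3,4,6} D(V)={2,3,4,5,7}: V {2,3,4,5,7}->{4,5,7}
Constraint 3 (U < Z) on D(U)={6} D(Z)={7,8}: no change
Constraint 4 (Z + U = V) on D(Z)={7,8} D(U)={6} D(V)={4,5,7}: Z {7,8}->{}; U {6}->{}; V {4,5,7}->{}
So after all 4 constraints: D(U) = {}

Answer: {}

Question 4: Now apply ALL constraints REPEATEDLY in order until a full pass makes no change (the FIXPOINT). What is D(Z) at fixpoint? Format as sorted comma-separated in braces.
Answer: {}

Derivation:
pass 0 (initial): D(Z)={2,3,6,7,8}
pass 1: U {6,8,9}->{}; V {2,3,4,5,7}->{}; Z {2,3,6,7,8}->{}
pass 2: Y {3,4,6}->{}
pass 3: no change
Fixpoint after 3 passes: D(Z) = {}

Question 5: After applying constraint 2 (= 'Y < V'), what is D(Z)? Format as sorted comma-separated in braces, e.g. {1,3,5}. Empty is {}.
Answer: {7,8}

Derivation:
Constraint 1 (U < Z) on D(U)={6,8,9} D(Z)={2,3,6,7,8}: U {6,8,9}->{6}; Z {2,3,6,7,8}->{7,8}
Constraint 2 (Y < V) on D(Y)={3,4,6} D(V)={2,3,4,5,7}: V {2,3,4,5,7}->{4,5,7}
So after constraint 2: D(Z) = {7,8}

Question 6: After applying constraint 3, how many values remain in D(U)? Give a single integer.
Constraint 1 (U < Z) on D(U)={6,8,9} D(Z)={2,3,6,7,8}: U {6,8,9}->{6}; Z {2,3,6,7,8}->{7,8}
Constraint 2 (Y < V) on D(Y)={3,4,6} D(V)={2,3,4,5,7}: V {2,3,4,5,7}->{4,5,7}
Constraint 3 (U < Z) on D(U)={6} D(Z)={7,8}: no change
So after constraint 3: D(U)={6}, size = 1

Answer: 1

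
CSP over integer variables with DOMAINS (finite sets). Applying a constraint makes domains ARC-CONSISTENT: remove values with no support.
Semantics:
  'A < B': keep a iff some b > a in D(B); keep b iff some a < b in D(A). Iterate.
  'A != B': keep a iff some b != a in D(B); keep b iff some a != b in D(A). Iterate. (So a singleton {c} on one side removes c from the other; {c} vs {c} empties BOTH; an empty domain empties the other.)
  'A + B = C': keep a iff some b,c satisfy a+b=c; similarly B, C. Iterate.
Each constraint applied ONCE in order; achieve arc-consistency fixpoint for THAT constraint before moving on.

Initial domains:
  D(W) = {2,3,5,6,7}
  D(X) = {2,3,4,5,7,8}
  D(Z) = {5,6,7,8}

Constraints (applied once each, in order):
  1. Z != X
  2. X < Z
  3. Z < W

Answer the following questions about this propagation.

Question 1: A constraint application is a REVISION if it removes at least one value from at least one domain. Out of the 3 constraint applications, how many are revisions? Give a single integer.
Constraint 1 (Z != X) on D(Z)={5,6,7,8} D(X)={2,3,4,5,7,8}: no change => not a revision
Constraint 2 (X < Z) on D(X)={2,3,4,5,7,8} D(Z)={5,6,7,8}: X {2,3,4,5,7,8}->{2,3,4,5,7} => REVISION
Constraint 3 (Z < W) on D(Z)={5,6,7,8} D(W)={2,3,5,6,7}: Z {5,6,7,8}->{5,6}; W {2,3,5,6,7}->{6,7} => REVISION
Total revisions = 2

Answer: 2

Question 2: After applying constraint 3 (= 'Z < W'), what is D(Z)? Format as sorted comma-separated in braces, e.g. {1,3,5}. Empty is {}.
Constraint 1 (Z != X) on D(Z)={5,6,7,8} D(X)={2,3,4,5,7,8}: no change
Constraint 2 (X < Z) on D(X)={2,3,4,5,7,8} D(Z)={5,6,7,8}: X {2,3,4,5,7,8}->{2,3,4,5,7}
Constraint 3 (Z < W) on D(Z)={5,6,7,8} D(W)={2,3,5,6,7}: Z {5,6,7,8}->{5,6}; W {2,3,5,6,7}->{6,7}
So after constraint 3: D(Z) = {5,6}

Answer: {5,6}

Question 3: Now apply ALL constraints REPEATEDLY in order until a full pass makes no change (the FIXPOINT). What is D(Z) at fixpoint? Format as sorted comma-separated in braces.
pass 0 (initial): D(Z)={5,6,7,8}
pass 1: W {2,3,5,6,7}->{6,7}; X {2,3,4,5,7,8}->{2,3,4,5,7}; Z {5,6,7,8}->{5,6}
pass 2: X {2,3,4,5,7}->{2,3,4,5}
pass 3: no change
Fixpoint after 3 passes: D(Z) = {5,6}

Answer: {5,6}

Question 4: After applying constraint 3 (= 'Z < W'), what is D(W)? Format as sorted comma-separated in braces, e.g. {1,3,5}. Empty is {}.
Constraint 1 (Z != X) on D(Z)={5,6,7,8} D(X)={2,3,4,5,7,8}: no change
Constraint 2 (X < Z) on D(X)={2,3,4,5,7,8} D(Z)={5,6,7,8}: X {2,3,4,5,7,8}->{2,3,4,5,7}
Constraint 3 (Z < W) on D(Z)={5,6,7,8} D(W)={2,3,5,6,7}: Z {5,6,7,8}->{5,6}; W {2,3,5,6,7}->{6,7}
So after constraint 3: D(W) = {6,7}

Answer: {6,7}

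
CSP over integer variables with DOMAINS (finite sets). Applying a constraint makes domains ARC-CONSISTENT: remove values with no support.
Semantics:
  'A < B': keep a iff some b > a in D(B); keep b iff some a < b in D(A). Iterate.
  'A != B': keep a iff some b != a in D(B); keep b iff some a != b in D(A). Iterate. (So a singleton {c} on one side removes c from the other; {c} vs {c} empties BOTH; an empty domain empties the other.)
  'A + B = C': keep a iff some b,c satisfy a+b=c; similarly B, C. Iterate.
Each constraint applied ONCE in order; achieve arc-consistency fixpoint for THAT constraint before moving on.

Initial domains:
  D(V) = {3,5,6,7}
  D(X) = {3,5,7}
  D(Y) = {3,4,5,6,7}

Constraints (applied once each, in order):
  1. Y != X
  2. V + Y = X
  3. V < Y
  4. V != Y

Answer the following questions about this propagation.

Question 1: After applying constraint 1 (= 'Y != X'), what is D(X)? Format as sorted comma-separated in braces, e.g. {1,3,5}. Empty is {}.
Answer: {3,5,7}

Derivation:
Constraint 1 (Y != X) on D(Y)={3,4,5,6,7} D(X)={3,5,7}: no change
So after constraint 1: D(X) = {3,5,7}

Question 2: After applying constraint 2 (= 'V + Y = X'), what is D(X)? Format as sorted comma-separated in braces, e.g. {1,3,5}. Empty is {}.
Answer: {7}

Derivation:
Constraint 1 (Y != X) on D(Y)={3,4,5,6,7} D(X)={3,5,7}: no change
Constraint 2 (V + Y = X) on D(V)={3,5,6,7} D(Y)={3,4,5,6,7} D(X)={3,5,7}: V {3,5,6,7}->{3}; Y {3,4,5,6,7}->{4}; X {3,5,7}->{7}
So after constraint 2: D(X) = {7}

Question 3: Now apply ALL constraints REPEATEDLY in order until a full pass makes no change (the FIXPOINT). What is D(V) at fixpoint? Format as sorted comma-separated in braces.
pass 0 (initial): D(V)={3,5,6,7}
pass 1: V {3,5,6,7}->{3}; X {3,5,7}->{7}; Y {3,4,5,6,7}->{4}
pass 2: no change
Fixpoint after 2 passes: D(V) = {3}

Answer: {3}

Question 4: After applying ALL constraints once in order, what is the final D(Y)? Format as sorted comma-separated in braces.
Answer: {4}

Derivation:
Constraint 1 (Y != X) on D(Y)={3,4,5,6,7} D(X)={3,5,7}: no change
Constraint 2 (V + Y = X) on D(V)={3,5,6,7} D(Y)={3,4,5,6,7} D(X)={3,5,7}: V {3,5,6,7}->{3}; Y {3,4,5,6,7}->{4}; X {3,5,7}->{7}
Constraint 3 (V < Y) on D(V)={3} D(Y)={4}: no change
Constraint 4 (V != Y) on D(V)={3} D(Y)={4}: no change
So after all 4 constraints: D(Y) = {4}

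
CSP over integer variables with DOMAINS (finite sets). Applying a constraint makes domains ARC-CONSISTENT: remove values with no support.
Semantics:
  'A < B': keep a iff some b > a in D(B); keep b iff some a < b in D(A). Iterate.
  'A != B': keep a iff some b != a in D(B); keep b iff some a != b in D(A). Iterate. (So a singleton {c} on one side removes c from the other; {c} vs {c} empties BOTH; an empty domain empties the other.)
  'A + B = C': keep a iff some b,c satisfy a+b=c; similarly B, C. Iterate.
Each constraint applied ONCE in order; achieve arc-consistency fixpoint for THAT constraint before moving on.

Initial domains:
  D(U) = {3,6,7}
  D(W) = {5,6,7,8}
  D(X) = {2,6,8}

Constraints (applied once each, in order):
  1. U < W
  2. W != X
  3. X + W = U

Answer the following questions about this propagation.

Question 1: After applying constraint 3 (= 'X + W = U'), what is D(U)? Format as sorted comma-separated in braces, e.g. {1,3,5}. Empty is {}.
Answer: {7}

Derivation:
Constraint 1 (U < W) on D(U)={3,6,7} D(W)={5,6,7,8}: no change
Constraint 2 (W != X) on D(W)={5,6,7,8} D(X)={2,6,8}: no change
Constraint 3 (X + W = U) on D(X)={2,6,8} D(W)={5,6,7,8} D(U)={3,6,7}: X {2,6,8}->{2}; W {5,6,7,8}->{5}; U {3,6,7}->{7}
So after constraint 3: D(U) = {7}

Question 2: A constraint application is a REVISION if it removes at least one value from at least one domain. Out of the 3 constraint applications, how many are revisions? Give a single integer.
Answer: 1

Derivation:
Constraint 1 (U < W) on D(U)={3,6,7} D(W)={5,6,7,8}: no change => not a revision
Constraint 2 (W != X) on D(W)={5,6,7,8} D(X)={2,6,8}: no change => not a revision
Constraint 3 (X + W = U) on D(X)={2,6,8} D(W)={5,6,7,8} D(U)={3,6,7}: X {2,6,8}->{2}; W {5,6,7,8}->{5}; U {3,6,7}->{7} => REVISION
Total revisions = 1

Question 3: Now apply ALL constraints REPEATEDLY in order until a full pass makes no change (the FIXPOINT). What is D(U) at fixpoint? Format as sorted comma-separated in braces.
Answer: {}

Derivation:
pass 0 (initial): D(U)={3,6,7}
pass 1: U {3,6,7}->{7}; W {5,6,7,8}->{5}; X {2,6,8}->{2}
pass 2: U {7}->{}; W {5}->{}; X {2}->{}
pass 3: no change
Fixpoint after 3 passes: D(U) = {}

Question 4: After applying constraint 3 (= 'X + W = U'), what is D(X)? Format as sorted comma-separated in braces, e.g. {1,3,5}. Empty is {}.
Constraint 1 (U < W) on D(U)={3,6,7} D(W)={5,6,7,8}: no change
Constraint 2 (W != X) on D(W)={5,6,7,8} D(X)={2,6,8}: no change
Constraint 3 (X + W = U) on D(X)={2,6,8} D(W)={5,6,7,8} D(U)={3,6,7}: X {2,6,8}->{2}; W {5,6,7,8}->{5}; U {3,6,7}->{7}
So after constraint 3: D(X) = {2}

Answer: {2}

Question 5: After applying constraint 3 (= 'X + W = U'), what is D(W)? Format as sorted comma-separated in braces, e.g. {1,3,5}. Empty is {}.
Answer: {5}

Derivation:
Constraint 1 (U < W) on D(U)={3,6,7} D(W)={5,6,7,8}: no change
Constraint 2 (W != X) on D(W)={5,6,7,8} D(X)={2,6,8}: no change
Constraint 3 (X + W = U) on D(X)={2,6,8} D(W)={5,6,7,8} D(U)={3,6,7}: X {2,6,8}->{2}; W {5,6,7,8}->{5}; U {3,6,7}->{7}
So after constraint 3: D(W) = {5}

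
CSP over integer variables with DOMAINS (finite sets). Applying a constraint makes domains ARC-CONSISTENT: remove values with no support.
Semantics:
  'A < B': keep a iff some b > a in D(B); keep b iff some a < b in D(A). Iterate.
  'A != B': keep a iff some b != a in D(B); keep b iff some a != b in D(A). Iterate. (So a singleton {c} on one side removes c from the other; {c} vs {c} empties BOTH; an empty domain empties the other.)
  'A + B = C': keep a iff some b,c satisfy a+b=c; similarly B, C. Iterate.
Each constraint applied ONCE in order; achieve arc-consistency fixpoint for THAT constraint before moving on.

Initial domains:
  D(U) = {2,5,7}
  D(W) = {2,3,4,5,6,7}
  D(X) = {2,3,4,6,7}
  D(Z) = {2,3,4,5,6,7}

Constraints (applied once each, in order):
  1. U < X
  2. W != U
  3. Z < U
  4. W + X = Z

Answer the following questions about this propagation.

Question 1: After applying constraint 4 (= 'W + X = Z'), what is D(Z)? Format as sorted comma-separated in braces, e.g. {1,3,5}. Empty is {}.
Answer: {}

Derivation:
Constraint 1 (U < X) on D(U)={2,5,7} D(X)={2,3,4,6,7}: U {2,5,7}->{2,5}; X {2,3,4,6,7}->{3,4,6,7}
Constraint 2 (W != U) on D(W)={2,3,4,5,6,7} D(U)={2,5}: no change
Constraint 3 (Z < U) on D(Z)={2,3,4,5,6,7} D(U)={2,5}: Z {2,3,4,5,6,7}->{2,3,4}; U {2,5}->{5}
Constraint 4 (W + X = Z) on D(W)={2,3,4,5,6,7} D(X)={3,4,6,7} D(Z)={2,3,4}: W {2,3,4,5,6,7}->{}; X {3,4,6,7}->{}; Z {2,3,4}->{}
So after constraint 4: D(Z) = {}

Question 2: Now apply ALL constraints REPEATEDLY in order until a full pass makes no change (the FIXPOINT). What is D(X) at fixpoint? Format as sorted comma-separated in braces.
Answer: {}

Derivation:
pass 0 (initial): D(X)={2,3,4,6,7}
pass 1: U {2,5,7}->{5}; W {2,3,4,5,6,7}->{}; X {2,3,4,6,7}->{}; Z {2,3,4,5,6,7}->{}
pass 2: U {5}->{}
pass 3: no change
Fixpoint after 3 passes: D(X) = {}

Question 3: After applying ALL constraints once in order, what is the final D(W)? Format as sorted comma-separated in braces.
Constraint 1 (U < X) on D(U)={2,5,7} D(X)={2,3,4,6,7}: U {2,5,7}->{2,5}; X {2,3,4,6,7}->{3,4,6,7}
Constraint 2 (W != U) on D(W)={2,3,4,5,6,7} D(U)={2,5}: no change
Constraint 3 (Z < U) on D(Z)={2,3,4,5,6,7} D(U)={2,5}: Z {2,3,4,5,6,7}->{2,3,4}; U {2,5}->{5}
Constraint 4 (W + X = Z) on D(W)={2,3,4,5,6,7} D(X)={3,4,6,7} D(Z)={2,3,4}: W {2,3,4,5,6,7}->{}; X {3,4,6,7}->{}; Z {2,3,4}->{}
So after all 4 constraints: D(W) = {}

Answer: {}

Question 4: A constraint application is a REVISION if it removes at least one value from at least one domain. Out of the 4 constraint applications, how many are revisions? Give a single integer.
Constraint 1 (U < X) on D(U)={2,5,7} D(X)={2,3,4,6,7}: U {2,5,7}->{2,5}; X {2,3,4,6,7}->{3,4,6,7} => REVISION
Constraint 2 (W != U) on D(W)={2,3,4,5,6,7} D(U)={2,5}: no change => not a revision
Constraint 3 (Z < U) on D(Z)={2,3,4,5,6,7} D(U)={2,5}: Z {2,3,4,5,6,7}->{2,3,4}; U {2,5}->{5} => REVISION
Constraint 4 (W + X = Z) on D(W)={2,3,4,5,6,7} D(X)={3,4,6,7} D(Z)={2,3,4}: W {2,3,4,5,6,7}->{}; X {3,4,6,7}->{}; Z {2,3,4}->{} => REVISION
Total revisions = 3

Answer: 3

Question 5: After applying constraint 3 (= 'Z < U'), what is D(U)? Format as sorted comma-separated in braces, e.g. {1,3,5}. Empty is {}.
Constraint 1 (U < X) on D(U)={2,5,7} D(X)={2,3,4,6,7}: U {2,5,7}->{2,5}; X {2,3,4,6,7}->{3,4,6,7}
Constraint 2 (W != U) on D(W)={2,3,4,5,6,7} D(U)={2,5}: no change
Constraint 3 (Z < U) on D(Z)={2,3,4,5,6,7} D(U)={2,5}: Z {2,3,4,5,6,7}->{2,3,4}; U {2,5}->{5}
So after constraint 3: D(U) = {5}

Answer: {5}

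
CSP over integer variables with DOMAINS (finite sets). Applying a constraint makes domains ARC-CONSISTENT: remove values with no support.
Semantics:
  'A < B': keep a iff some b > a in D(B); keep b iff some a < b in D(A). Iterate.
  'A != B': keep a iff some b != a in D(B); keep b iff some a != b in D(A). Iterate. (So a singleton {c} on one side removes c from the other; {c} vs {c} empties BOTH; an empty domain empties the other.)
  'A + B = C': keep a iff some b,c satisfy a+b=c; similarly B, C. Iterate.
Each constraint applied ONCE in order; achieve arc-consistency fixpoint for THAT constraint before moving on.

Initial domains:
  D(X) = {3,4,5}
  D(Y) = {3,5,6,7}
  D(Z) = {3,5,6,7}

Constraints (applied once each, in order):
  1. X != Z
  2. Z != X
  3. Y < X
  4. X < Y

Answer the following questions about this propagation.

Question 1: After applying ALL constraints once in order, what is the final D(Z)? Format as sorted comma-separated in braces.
Constraint 1 (X != Z) on D(X)={3,4,5} D(Z)={3,5,6,7}: no change
Constraint 2 (Z != X) on D(Z)={3,5,6,7} D(X)={3,4,5}: no change
Constraint 3 (Y < X) on D(Y)={3,5,6,7} D(X)={3,4,5}: Y {3,5,6,7}->{3}; X {3,4,5}->{4,5}
Constraint 4 (X < Y) on D(X)={4,5} D(Y)={3}: X {4,5}->{}; Y {3}->{}
So after all 4 constraints: D(Z) = {3,5,6,7}

Answer: {3,5,6,7}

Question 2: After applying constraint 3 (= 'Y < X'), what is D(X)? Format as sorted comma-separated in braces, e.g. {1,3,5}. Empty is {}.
Constraint 1 (X != Z) on D(X)={3,4,5} D(Z)={3,5,6,7}: no change
Constraint 2 (Z != X) on D(Z)={3,5,6,7} D(X)={3,4,5}: no change
Constraint 3 (Y < X) on D(Y)={3,5,6,7} D(X)={3,4,5}: Y {3,5,6,7}->{3}; X {3,4,5}->{4,5}
So after constraint 3: D(X) = {4,5}

Answer: {4,5}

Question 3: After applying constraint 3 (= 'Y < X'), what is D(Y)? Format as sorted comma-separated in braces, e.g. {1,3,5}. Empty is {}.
Constraint 1 (X != Z) on D(X)={3,4,5} D(Z)={3,5,6,7}: no change
Constraint 2 (Z != X) on D(Z)={3,5,6,7} D(X)={3,4,5}: no change
Constraint 3 (Y < X) on D(Y)={3,5,6,7} D(X)={3,4,5}: Y {3,5,6,7}->{3}; X {3,4,5}->{4,5}
So after constraint 3: D(Y) = {3}

Answer: {3}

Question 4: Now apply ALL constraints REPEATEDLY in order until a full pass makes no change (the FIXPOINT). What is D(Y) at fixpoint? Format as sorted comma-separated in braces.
pass 0 (initial): D(Y)={3,5,6,7}
pass 1: X {3,4,5}->{}; Y {3,5,6,7}->{}
pass 2: Z {3,5,6,7}->{}
pass 3: no change
Fixpoint after 3 passes: D(Y) = {}

Answer: {}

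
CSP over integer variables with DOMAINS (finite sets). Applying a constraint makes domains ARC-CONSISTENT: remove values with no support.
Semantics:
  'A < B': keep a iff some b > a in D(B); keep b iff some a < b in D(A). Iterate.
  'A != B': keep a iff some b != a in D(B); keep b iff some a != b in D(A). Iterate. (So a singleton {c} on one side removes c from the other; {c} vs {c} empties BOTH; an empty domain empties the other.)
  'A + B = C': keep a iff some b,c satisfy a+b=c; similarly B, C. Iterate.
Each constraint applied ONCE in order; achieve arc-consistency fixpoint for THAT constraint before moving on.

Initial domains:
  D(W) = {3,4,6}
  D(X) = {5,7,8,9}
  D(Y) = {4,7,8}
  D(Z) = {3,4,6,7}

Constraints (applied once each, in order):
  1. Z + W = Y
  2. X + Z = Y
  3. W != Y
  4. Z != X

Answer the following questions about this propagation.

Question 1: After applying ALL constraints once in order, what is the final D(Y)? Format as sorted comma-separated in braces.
Answer: {8}

Derivation:
Constraint 1 (Z + W = Y) on D(Z)={3,4,6,7} D(W)={3,4,6} D(Y)={4,7,8}: Z {3,4,6,7}->{3,4}; W {3,4,6}->{3,4}; Y {4,7,8}->{7,8}
Constraint 2 (X + Z = Y) on D(X)={5,7,8,9} D(Z)={3,4} D(Y)={7,8}: X {5,7,8,9}->{5}; Z {3,4}->{3}; Y {7,8}->{8}
Constraint 3 (W != Y) on D(W)={3,4} D(Y)={8}: no change
Constraint 4 (Z != X) on D(Z)={3} D(X)={5}: no change
So after all 4 constraints: D(Y) = {8}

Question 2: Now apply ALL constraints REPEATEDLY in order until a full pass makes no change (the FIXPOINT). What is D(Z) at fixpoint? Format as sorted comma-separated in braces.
pass 0 (initial): D(Z)={3,4,6,7}
pass 1: W {3,4,6}->{3,4}; X {5,7,8,9}->{5}; Y {4,7,8}->{8}; Z {3,4,6,7}->{3}
pass 2: W {3,4}->{}; X {5}->{}; Y {8}->{}; Z {3}->{}
pass 3: no change
Fixpoint after 3 passes: D(Z) = {}

Answer: {}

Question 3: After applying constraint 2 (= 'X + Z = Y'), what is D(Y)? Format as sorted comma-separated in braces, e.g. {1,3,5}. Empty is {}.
Answer: {8}

Derivation:
Constraint 1 (Z + W = Y) on D(Z)={3,4,6,7} D(W)={3,4,6} D(Y)={4,7,8}: Z {3,4,6,7}->{3,4}; W {3,4,6}->{3,4}; Y {4,7,8}->{7,8}
Constraint 2 (X + Z = Y) on D(X)={5,7,8,9} D(Z)={3,4} D(Y)={7,8}: X {5,7,8,9}->{5}; Z {3,4}->{3}; Y {7,8}->{8}
So after constraint 2: D(Y) = {8}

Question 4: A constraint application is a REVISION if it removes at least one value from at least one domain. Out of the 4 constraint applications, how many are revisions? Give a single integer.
Answer: 2

Derivation:
Constraint 1 (Z + W = Y) on D(Z)={3,4,6,7} D(W)={3,4,6} D(Y)={4,7,8}: Z {3,4,6,7}->{3,4}; W {3,4,6}->{3,4}; Y {4,7,8}->{7,8} => REVISION
Constraint 2 (X + Z = Y) on D(X)={5,7,8,9} D(Z)={3,4} D(Y)={7,8}: X {5,7,8,9}->{5}; Z {3,4}->{3}; Y {7,8}->{8} => REVISION
Constraint 3 (W != Y) on D(W)={3,4} D(Y)={8}: no change => not a revision
Constraint 4 (Z != X) on D(Z)={3} D(X)={5}: no change => not a revision
Total revisions = 2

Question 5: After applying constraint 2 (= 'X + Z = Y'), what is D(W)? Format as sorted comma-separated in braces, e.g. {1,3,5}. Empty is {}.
Answer: {3,4}

Derivation:
Constraint 1 (Z + W = Y) on D(Z)={3,4,6,7} D(W)={3,4,6} D(Y)={4,7,8}: Z {3,4,6,7}->{3,4}; W {3,4,6}->{3,4}; Y {4,7,8}->{7,8}
Constraint 2 (X + Z = Y) on D(X)={5,7,8,9} D(Z)={3,4} D(Y)={7,8}: X {5,7,8,9}->{5}; Z {3,4}->{3}; Y {7,8}->{8}
So after constraint 2: D(W) = {3,4}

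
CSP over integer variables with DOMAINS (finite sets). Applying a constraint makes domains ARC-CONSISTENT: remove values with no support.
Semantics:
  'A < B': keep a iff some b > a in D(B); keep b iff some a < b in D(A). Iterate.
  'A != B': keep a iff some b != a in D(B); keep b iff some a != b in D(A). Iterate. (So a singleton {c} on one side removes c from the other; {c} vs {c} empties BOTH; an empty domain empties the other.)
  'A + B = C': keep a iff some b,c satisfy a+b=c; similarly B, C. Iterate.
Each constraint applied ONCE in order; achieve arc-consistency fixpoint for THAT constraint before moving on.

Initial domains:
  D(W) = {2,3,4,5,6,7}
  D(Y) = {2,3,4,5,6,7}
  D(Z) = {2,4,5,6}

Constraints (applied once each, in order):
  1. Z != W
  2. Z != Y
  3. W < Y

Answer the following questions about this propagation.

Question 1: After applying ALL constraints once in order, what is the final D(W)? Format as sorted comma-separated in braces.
Constraint 1 (Z != W) on D(Z)={2,4,5,6} D(W)={2,3,4,5,6,7}: no change
Constraint 2 (Z != Y) on D(Z)={2,4,5,6} D(Y)={2,3,4,5,6,7}: no change
Constraint 3 (W < Y) on D(W)={2,3,4,5,6,7} D(Y)={2,3,4,5,6,7}: W {2,3,4,5,6,7}->{2,3,4,5,6}; Y {2,3,4,5,6,7}->{3,4,5,6,7}
So after all 3 constraints: D(W) = {2,3,4,5,6}

Answer: {2,3,4,5,6}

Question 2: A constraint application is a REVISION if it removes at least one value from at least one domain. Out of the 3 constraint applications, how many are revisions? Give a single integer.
Constraint 1 (Z != W) on D(Z)={2,4,5,6} D(W)={2,3,4,5,6,7}: no change => not a revision
Constraint 2 (Z != Y) on D(Z)={2,4,5,6} D(Y)={2,3,4,5,6,7}: no change => not a revision
Constraint 3 (W < Y) on D(W)={2,3,4,5,6,7} D(Y)={2,3,4,5,6,7}: W {2,3,4,5,6,7}->{2,3,4,5,6}; Y {2,3,4,5,6,7}->{3,4,5,6,7} => REVISION
Total revisions = 1

Answer: 1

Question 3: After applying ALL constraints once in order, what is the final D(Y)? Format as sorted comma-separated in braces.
Answer: {3,4,5,6,7}

Derivation:
Constraint 1 (Z != W) on D(Z)={2,4,5,6} D(W)={2,3,4,5,6,7}: no change
Constraint 2 (Z != Y) on D(Z)={2,4,5,6} D(Y)={2,3,4,5,6,7}: no change
Constraint 3 (W < Y) on D(W)={2,3,4,5,6,7} D(Y)={2,3,4,5,6,7}: W {2,3,4,5,6,7}->{2,3,4,5,6}; Y {2,3,4,5,6,7}->{3,4,5,6,7}
So after all 3 constraints: D(Y) = {3,4,5,6,7}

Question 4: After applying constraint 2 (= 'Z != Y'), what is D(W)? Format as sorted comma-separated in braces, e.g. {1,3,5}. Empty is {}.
Constraint 1 (Z != W) on D(Z)={2,4,5,6} D(W)={2,3,4,5,6,7}: no change
Constraint 2 (Z != Y) on D(Z)={2,4,5,6} D(Y)={2,3,4,5,6,7}: no change
So after constraint 2: D(W) = {2,3,4,5,6,7}

Answer: {2,3,4,5,6,7}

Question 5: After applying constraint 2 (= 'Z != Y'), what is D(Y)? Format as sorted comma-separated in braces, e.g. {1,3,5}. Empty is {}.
Answer: {2,3,4,5,6,7}

Derivation:
Constraint 1 (Z != W) on D(Z)={2,4,5,6} D(W)={2,3,4,5,6,7}: no change
Constraint 2 (Z != Y) on D(Z)={2,4,5,6} D(Y)={2,3,4,5,6,7}: no change
So after constraint 2: D(Y) = {2,3,4,5,6,7}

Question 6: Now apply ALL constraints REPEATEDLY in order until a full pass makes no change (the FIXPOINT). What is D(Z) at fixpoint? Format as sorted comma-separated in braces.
Answer: {2,4,5,6}

Derivation:
pass 0 (initial): D(Z)={2,4,5,6}
pass 1: W {2,3,4,5,6,7}->{2,3,4,5,6}; Y {2,3,4,5,6,7}->{3,4,5,6,7}
pass 2: no change
Fixpoint after 2 passes: D(Z) = {2,4,5,6}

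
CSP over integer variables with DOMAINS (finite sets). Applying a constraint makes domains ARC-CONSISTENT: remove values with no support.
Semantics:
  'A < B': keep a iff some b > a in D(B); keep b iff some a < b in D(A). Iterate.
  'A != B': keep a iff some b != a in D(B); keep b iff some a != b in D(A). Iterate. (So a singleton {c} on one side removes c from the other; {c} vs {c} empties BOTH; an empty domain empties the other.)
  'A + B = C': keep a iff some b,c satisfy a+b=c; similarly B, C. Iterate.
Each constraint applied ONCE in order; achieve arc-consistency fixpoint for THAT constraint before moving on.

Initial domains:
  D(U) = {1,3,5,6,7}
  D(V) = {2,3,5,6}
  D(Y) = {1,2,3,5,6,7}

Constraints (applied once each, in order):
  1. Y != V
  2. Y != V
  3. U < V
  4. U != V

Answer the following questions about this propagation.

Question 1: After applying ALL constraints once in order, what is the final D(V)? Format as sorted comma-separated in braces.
Constraint 1 (Y != V) on D(Y)={1,2,3,5,6,7} D(V)={2,3,5,6}: no change
Constraint 2 (Y != V) on D(Y)={1,2,3,5,6,7} D(V)={2,3,5,6}: no change
Constraint 3 (U < V) on D(U)={1,3,5,6,7} D(V)={2,3,5,6}: U {1,3,5,6,7}->{1,3,5}
Constraint 4 (U != V) on D(U)={1,3,5} D(V)={2,3,5,6}: no change
So after all 4 constraints: D(V) = {2,3,5,6}

Answer: {2,3,5,6}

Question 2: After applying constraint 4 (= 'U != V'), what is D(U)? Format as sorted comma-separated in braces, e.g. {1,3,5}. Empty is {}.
Constraint 1 (Y != V) on D(Y)={1,2,3,5,6,7} D(V)={2,3,5,6}: no change
Constraint 2 (Y != V) on D(Y)={1,2,3,5,6,7} D(V)={2,3,5,6}: no change
Constraint 3 (U < V) on D(U)={1,3,5,6,7} D(V)={2,3,5,6}: U {1,3,5,6,7}->{1,3,5}
Constraint 4 (U != V) on D(U)={1,3,5} D(V)={2,3,5,6}: no change
So after constraint 4: D(U) = {1,3,5}

Answer: {1,3,5}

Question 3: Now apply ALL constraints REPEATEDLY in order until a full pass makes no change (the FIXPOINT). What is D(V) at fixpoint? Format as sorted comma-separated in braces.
pass 0 (initial): D(V)={2,3,5,6}
pass 1: U {1,3,5,6,7}->{1,3,5}
pass 2: no change
Fixpoint after 2 passes: D(V) = {2,3,5,6}

Answer: {2,3,5,6}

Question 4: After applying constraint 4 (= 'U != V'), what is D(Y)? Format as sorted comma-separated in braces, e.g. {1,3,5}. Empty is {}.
Constraint 1 (Y != V) on D(Y)={1,2,3,5,6,7} D(V)={2,3,5,6}: no change
Constraint 2 (Y != V) on D(Y)={1,2,3,5,6,7} D(V)={2,3,5,6}: no change
Constraint 3 (U < V) on D(U)={1,3,5,6,7} D(V)={2,3,5,6}: U {1,3,5,6,7}->{1,3,5}
Constraint 4 (U != V) on D(U)={1,3,5} D(V)={2,3,5,6}: no change
So after constraint 4: D(Y) = {1,2,3,5,6,7}

Answer: {1,2,3,5,6,7}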